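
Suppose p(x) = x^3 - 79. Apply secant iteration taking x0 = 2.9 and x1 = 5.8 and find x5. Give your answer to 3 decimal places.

p(2.9) = -54.61100, p(5.8) = 116.11200
x2 = 5.80000 − 116.11200·(5.80000 − 2.90000) / (116.11200 − (-54.61100)) = 5.80000 − (336.72480)/(170.72300) = 3.82765
p(3.82765) = -22.92128
x3 = 3.82765 − (-22.92128)·(3.82765 − 5.80000) / (-22.92128 − 116.11200) = 3.82765 − (45.20870)/(-139.03328) = 4.15282
p(4.15282) = -7.38089
x4 = 4.15282 − (-7.38089)·(4.15282 − 3.82765) / (-7.38089 − (-22.92128)) = 4.15282 − (-2.40000)/(15.54039) = 4.30726
p(4.30726) = 0.91013
x5 = 4.30726 − 0.91013·(4.30726 − 4.15282) / (0.91013 − (-7.38089)) = 4.30726 − (0.14056)/(8.29102) = 4.29030

4.290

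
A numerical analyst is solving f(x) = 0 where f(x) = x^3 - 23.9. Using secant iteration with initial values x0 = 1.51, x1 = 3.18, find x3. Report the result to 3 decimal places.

f(1.51) = -20.45705, f(3.18) = 8.25743
x2 = 3.18000 − 8.25743·(3.18000 − 1.51000) / (8.25743 − (-20.45705)) = 3.18000 − (13.78991)/(28.71448) = 2.69976
f(2.69976) = -4.22230
x3 = 2.69976 − (-4.22230)·(2.69976 − 3.18000) / (-4.22230 − 8.25743) = 2.69976 − (2.02773)/(-12.47973) = 2.86224

2.862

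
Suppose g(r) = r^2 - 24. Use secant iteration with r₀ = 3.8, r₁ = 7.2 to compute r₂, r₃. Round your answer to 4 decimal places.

g(3.8) = -9.560000, g(7.2) = 27.840000
r₂ = 7.200000 − 27.840000·(7.200000 − 3.800000) / (27.840000 − (-9.560000)) = 7.200000 − (94.656000)/(37.400000) = 4.669091
g(4.669091) = -2.199590
r₃ = 4.669091 − (-2.199590)·(4.669091 − 7.200000) / (-2.199590 − 27.840000) = 4.669091 − (5.566963)/(-30.039590) = 4.854412

4.6691, 4.8544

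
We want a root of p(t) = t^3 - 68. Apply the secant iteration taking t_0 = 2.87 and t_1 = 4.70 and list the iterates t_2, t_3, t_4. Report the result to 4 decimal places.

3.8824, 4.0535, 4.0831

p(2.87) = -44.360097, p(4.70) = 35.823000
t_2 = 4.700000 − 35.823000·(4.700000 − 2.870000) / (35.823000 − (-44.360097)) = 4.700000 − (65.556090)/(80.183097) = 3.882420
p(3.882420) = -9.479561
t_3 = 3.882420 − (-9.479561)·(3.882420 − 4.700000) / (-9.479561 − 35.823000) = 3.882420 − (7.750299)/(-45.302561) = 4.053499
p(4.053499) = -1.397565
t_4 = 4.053499 − (-1.397565)·(4.053499 − 3.882420) / (-1.397565 − (-9.479561)) = 4.053499 − (-0.239093)/(8.081996) = 4.083082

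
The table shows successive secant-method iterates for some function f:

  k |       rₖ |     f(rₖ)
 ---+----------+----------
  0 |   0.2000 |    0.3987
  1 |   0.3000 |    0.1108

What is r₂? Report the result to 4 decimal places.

r₂ = 0.3000 − 0.1108·(0.3000 − 0.2000) / (0.1108 − 0.3987)
   = 0.3000 − (0.011080)/(-0.287900) = 0.338486

0.3385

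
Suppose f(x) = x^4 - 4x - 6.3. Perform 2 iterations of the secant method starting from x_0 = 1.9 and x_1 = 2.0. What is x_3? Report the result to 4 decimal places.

f(1.9) = -0.867900, f(2.0) = 1.700000
x_2 = 2.000000 − 1.700000·(2.000000 − 1.900000) / (1.700000 − (-0.867900)) = 2.000000 − (0.170000)/(2.567900) = 1.933798
f(1.933798) = -0.050772
x_3 = 1.933798 − (-0.050772)·(1.933798 − 2.000000) / (-0.050772 − 1.700000) = 1.933798 − (0.003361)/(-1.750772) = 1.935718

1.9357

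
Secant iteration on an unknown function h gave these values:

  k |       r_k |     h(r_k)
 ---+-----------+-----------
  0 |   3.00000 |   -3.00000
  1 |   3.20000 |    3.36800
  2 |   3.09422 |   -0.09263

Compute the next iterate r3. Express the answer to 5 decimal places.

3.09705

r3 = 3.09422 − (-0.09263)·(3.09422 − 3.20000) / (-0.09263 − 3.36800)
   = 3.09422 − (0.0097984)/(-3.4606300) = 3.0970514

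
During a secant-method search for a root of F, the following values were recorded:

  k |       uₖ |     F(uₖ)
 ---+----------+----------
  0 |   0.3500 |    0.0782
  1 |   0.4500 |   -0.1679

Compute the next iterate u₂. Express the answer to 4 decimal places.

0.3818

u₂ = 0.4500 − (-0.1679)·(0.4500 − 0.3500) / (-0.1679 − 0.0782)
   = 0.4500 − (-0.016790)/(-0.246100) = 0.381776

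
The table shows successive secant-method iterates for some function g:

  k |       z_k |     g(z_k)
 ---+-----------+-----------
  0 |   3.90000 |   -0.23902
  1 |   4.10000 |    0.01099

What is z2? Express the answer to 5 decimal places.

z2 = 4.10000 − 0.01099·(4.10000 − 3.90000) / (0.01099 − (-0.23902))
   = 4.10000 − (0.0021980)/(0.2500100) = 4.0912084

4.09121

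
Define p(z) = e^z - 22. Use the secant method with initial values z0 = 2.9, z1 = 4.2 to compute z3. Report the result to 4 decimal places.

3.0505

p(2.9) = -3.825855, p(4.2) = 44.686331
z2 = 4.200000 − 44.686331·(4.200000 − 2.900000) / (44.686331 − (-3.825855)) = 4.200000 − (58.092230)/(48.512186) = 3.002523
p(3.002523) = -1.863725
z3 = 3.002523 − (-1.863725)·(3.002523 − 4.200000) / (-1.863725 − 44.686331) = 3.002523 − (2.231768)/(-46.550056) = 3.050466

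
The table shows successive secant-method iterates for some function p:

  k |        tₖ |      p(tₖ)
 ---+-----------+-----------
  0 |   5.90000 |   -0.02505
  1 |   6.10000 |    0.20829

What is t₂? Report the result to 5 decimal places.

5.92147

t₂ = 6.10000 − 0.20829·(6.10000 − 5.90000) / (0.20829 − (-0.02505))
   = 6.10000 − (0.0416580)/(0.2333400) = 5.9214708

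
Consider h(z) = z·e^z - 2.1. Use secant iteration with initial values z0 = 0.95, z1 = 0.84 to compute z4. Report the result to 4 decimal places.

0.8752

h(0.95) = 0.356424, h(0.84) = -0.154252
z2 = 0.840000 − (-0.154252)·(0.840000 − 0.950000) / (-0.154252 − 0.356424) = 0.840000 − (0.016968)/(-0.510676) = 0.873226
h(0.873226) = -0.008953
z3 = 0.873226 − (-0.008953)·(0.873226 − 0.840000) / (-0.008953 − (-0.154252)) = 0.873226 − (-0.000297)/(0.145299) = 0.875273
h(0.875273) = 0.000245
z4 = 0.875273 − 0.000245·(0.875273 − 0.873226) / (0.000245 − (-0.008953)) = 0.875273 − (0.000001)/(0.009198) = 0.875219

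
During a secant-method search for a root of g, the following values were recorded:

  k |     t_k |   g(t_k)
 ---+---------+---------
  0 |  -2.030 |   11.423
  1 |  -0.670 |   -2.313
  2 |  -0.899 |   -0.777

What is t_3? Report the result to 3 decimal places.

-1.015

t_3 = -0.899 − (-0.777)·(-0.899 − (-0.670)) / (-0.777 − (-2.313))
   = -0.899 − (0.17793)/(1.53600) = -1.01484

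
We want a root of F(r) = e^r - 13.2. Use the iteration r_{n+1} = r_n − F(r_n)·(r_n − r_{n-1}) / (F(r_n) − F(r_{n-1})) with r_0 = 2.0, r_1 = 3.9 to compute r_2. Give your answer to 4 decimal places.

2.2628

F(2.0) = -5.810944, F(3.9) = 36.202449
r_2 = 3.900000 − 36.202449·(3.900000 − 2.000000) / (36.202449 − (-5.810944)) = 3.900000 − (68.784653)/(42.013393) = 2.262792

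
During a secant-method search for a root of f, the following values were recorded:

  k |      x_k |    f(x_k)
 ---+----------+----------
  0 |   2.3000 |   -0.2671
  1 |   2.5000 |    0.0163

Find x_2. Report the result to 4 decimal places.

x_2 = 2.5000 − 0.0163·(2.5000 − 2.3000) / (0.0163 − (-0.2671))
   = 2.5000 − (0.003260)/(0.283400) = 2.488497

2.4885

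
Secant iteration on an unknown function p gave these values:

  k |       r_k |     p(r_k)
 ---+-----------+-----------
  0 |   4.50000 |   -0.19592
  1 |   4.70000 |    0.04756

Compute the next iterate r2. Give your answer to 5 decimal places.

4.66093

r2 = 4.70000 − 0.04756·(4.70000 − 4.50000) / (0.04756 − (-0.19592))
   = 4.70000 − (0.0095120)/(0.2434800) = 4.6609331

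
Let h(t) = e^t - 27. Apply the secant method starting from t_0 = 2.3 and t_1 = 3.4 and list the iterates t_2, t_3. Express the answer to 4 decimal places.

h(2.3) = -17.025818, h(3.4) = 2.964100
t_2 = 3.400000 − 2.964100·(3.400000 − 2.300000) / (2.964100 − (-17.025818)) = 3.400000 − (3.260510)/(19.989918) = 3.236892
h(3.236892) = -1.545507
t_3 = 3.236892 − (-1.545507)·(3.236892 − 3.400000) / (-1.545507 − 2.964100) = 3.236892 − (0.252084)/(-4.509607) = 3.292792

3.2369, 3.2928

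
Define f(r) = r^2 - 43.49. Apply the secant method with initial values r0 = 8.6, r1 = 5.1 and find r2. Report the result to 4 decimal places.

f(8.6) = 30.470000, f(5.1) = -17.480000
r2 = 5.100000 − (-17.480000)·(5.100000 − 8.600000) / (-17.480000 − 30.470000) = 5.100000 − (61.180000)/(-47.950000) = 6.375912

6.3759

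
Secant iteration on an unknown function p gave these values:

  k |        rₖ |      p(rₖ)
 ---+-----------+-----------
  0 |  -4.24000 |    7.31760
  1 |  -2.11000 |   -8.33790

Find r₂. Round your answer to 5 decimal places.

r₂ = -2.11000 − (-8.33790)·(-2.11000 − (-4.24000)) / (-8.33790 − 7.31760)
   = -2.11000 − (-17.7597270)/(-15.6555000) = -3.2444082

-3.24441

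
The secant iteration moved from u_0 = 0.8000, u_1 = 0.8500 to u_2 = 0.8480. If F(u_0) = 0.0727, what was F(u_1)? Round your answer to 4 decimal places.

-0.0030

The secant line through (0.8000, 0.0727) and (0.8500, F(u_1)) crosses zero at u_2 = 0.8480.
So (0.8000, 0.0727), (0.8500, F(u_1)), (0.8480, 0) are collinear:
F(u_1) = 0.0727 · (0.8500 − 0.8480) / (0.8000 − 0.8480) = 0.0727 · (0.002000)/(-0.048000) = -0.003029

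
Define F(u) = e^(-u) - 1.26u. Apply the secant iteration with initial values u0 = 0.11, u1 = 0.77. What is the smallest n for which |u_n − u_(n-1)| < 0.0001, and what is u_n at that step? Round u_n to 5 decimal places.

F(0.11) = 0.7572341, F(0.77) = -0.5071869
u2 = 0.7700000 − (-0.5071869)·(0.6600000)/(-1.2644211) = 0.5052596;  |Δ| = 0.2647404
F(0.5052596) = -0.0332781
u3 = 0.5052596 − (-0.0332781)·(-0.2647404)/(0.4739088) = 0.4866694;  |Δ| = 0.0185902
F(0.4866694) = 0.0014668
u4 = 0.4866694 − 0.0014668·(-0.0185902)/(0.0347449) = 0.4874542;  |Δ| = 0.0007848
F(0.4874542) = -0.0000043
u5 = 0.4874542 − (-0.0000043)·(0.0007848)/(-0.0014711) = 0.4874519;  |Δ| = 0.0000023
|u5 − u4| = 0.0000023 < 0.0001

n = 5, u_n = 0.48745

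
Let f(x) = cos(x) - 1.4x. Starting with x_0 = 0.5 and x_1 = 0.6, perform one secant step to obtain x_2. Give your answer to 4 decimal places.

0.5924

f(0.5) = 0.177583, f(0.6) = -0.014664
x_2 = 0.600000 − (-0.014664)·(0.600000 − 0.500000) / (-0.014664 − 0.177583) = 0.600000 − (-0.001466)/(-0.192247) = 0.592372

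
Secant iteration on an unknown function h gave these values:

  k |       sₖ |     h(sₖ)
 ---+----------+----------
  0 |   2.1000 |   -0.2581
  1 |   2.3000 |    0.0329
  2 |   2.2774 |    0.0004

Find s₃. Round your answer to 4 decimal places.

s₃ = 2.2774 − 0.0004·(2.2774 − 2.3000) / (0.0004 − 0.0329)
   = 2.2774 − (-0.000009)/(-0.032500) = 2.277122

2.2771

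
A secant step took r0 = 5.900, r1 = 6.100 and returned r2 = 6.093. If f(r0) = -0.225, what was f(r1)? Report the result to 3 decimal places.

0.008

The secant line through (5.900, -0.225) and (6.100, f(r1)) crosses zero at r2 = 6.093.
So (5.900, -0.225), (6.100, f(r1)), (6.093, 0) are collinear:
f(r1) = -0.225 · (6.100 − 6.093) / (5.900 − 6.093) = -0.225 · (0.00700)/(-0.19300) = 0.00816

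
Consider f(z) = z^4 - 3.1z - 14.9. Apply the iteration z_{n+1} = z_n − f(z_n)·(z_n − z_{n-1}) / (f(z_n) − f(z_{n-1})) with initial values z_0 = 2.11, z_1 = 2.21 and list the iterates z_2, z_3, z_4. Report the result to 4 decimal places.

2.1535, 2.1553, 2.1554

f(2.11) = -1.619806, f(2.21) = 2.103433
z_2 = 2.210000 − 2.103433·(2.210000 − 2.110000) / (2.103433 − (-1.619806)) = 2.210000 − (0.210343)/(3.723238) = 2.153505
f(2.153505) = -0.068672
z_3 = 2.153505 − (-0.068672)·(2.153505 − 2.210000) / (-0.068672 − 2.103433) = 2.153505 − (0.003880)/(-2.172104) = 2.155291
f(2.155291) = -0.002768
z_4 = 2.155291 − (-0.002768)·(2.155291 − 2.153505) / (-0.002768 − (-0.068672)) = 2.155291 − (-0.000005)/(0.065903) = 2.155366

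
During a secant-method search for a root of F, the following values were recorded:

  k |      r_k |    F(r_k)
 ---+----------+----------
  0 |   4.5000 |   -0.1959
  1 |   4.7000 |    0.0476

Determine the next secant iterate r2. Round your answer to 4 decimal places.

r2 = 4.7000 − 0.0476·(4.7000 − 4.5000) / (0.0476 − (-0.1959))
   = 4.7000 − (0.009520)/(0.243500) = 4.660903

4.6609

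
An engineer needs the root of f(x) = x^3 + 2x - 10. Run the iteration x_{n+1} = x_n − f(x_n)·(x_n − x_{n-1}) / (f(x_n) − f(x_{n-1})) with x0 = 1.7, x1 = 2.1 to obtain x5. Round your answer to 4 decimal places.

f(1.7) = -1.687000, f(2.1) = 3.461000
x2 = 2.100000 − 3.461000·(2.100000 − 1.700000) / (3.461000 − (-1.687000)) = 2.100000 − (1.384400)/(5.148000) = 1.831080
f(1.831080) = -0.198496
x3 = 1.831080 − (-0.198496)·(1.831080 − 2.100000) / (-0.198496 − 3.461000) = 1.831080 − (0.053379)/(-3.659496) = 1.845667
f(1.845667) = -0.021431
x4 = 1.845667 − (-0.021431)·(1.845667 − 1.831080) / (-0.021431 − (-0.198496)) = 1.845667 − (-0.000313)/(0.177065) = 1.847432
f(1.847432) = 0.000159
x5 = 1.847432 − 0.000159·(1.847432 − 1.845667) / (0.000159 − (-0.021431)) = 1.847432 − (0.000000)/(0.021590) = 1.847419

1.8474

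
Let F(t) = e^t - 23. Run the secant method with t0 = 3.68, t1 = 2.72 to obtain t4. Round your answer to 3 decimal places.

3.134

F(3.68) = 16.64639, F(2.72) = -7.81968
t2 = 2.72000 − (-7.81968)·(2.72000 − 3.68000) / (-7.81968 − 16.64639) = 2.72000 − (7.50689)/(-24.46607) = 3.02683
F(3.02683) = -2.36830
t3 = 3.02683 − (-2.36830)·(3.02683 − 2.72000) / (-2.36830 − (-7.81968)) = 3.02683 − (-0.72666)/(5.45138) = 3.16013
F(3.16013) = 0.57360
t4 = 3.16013 − 0.57360·(3.16013 − 3.02683) / (0.57360 − (-2.36830)) = 3.16013 − (0.07646)/(2.94191) = 3.13414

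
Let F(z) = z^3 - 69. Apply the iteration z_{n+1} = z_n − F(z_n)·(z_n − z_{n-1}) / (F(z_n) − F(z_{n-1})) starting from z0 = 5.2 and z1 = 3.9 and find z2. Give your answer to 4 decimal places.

F(5.2) = 71.608000, F(3.9) = -9.681000
z2 = 3.900000 − (-9.681000)·(3.900000 − 5.200000) / (-9.681000 − 71.608000) = 3.900000 − (12.585300)/(-81.289000) = 4.054822

4.0548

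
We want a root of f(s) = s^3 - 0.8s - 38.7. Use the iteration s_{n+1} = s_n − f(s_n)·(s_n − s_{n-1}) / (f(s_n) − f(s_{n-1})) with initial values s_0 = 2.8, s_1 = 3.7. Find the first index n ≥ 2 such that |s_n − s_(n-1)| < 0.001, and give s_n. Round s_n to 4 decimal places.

n = 5, s_n = 3.4613

f(2.8) = -18.988000, f(3.7) = 8.993000
s_2 = 3.700000 − 8.993000·(0.900000)/(27.981000) = 3.410743;  |Δ| = 0.289257
f(3.410743) = -1.750849
s_3 = 3.410743 − (-1.750849)·(-0.289257)/(-10.743849) = 3.457881;  |Δ| = 0.047138
f(3.457881) = -0.120620
s_4 = 3.457881 − (-0.120620)·(0.047138)/(1.630228) = 3.461369;  |Δ| = 0.003488
f(3.461369) = 0.001824
s_5 = 3.461369 − 0.001824·(0.003488)/(0.122444) = 3.461317;  |Δ| = 0.000052
|s_5 − s_4| = 0.000052 < 0.001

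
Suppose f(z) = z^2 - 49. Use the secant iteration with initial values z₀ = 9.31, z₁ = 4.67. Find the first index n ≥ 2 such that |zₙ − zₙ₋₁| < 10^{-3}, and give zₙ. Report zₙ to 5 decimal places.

n = 6, zₙ = 7.00000

f(9.31) = 37.6761000, f(4.67) = -27.1911000
z₂ = 4.6700000 − (-27.1911000)·(-4.6400000)/(-64.8672000) = 6.6150000;  |Δ| = 1.9450000
f(6.6150000) = -5.2417750
z₃ = 6.6150000 − (-5.2417750)·(1.9450000)/(21.9493250) = 7.0794905;  |Δ| = 0.4644905
f(7.0794905) = 1.1191854
z₄ = 7.0794905 − 1.1191854·(0.4644905)/(6.3609604) = 6.9977652;  |Δ| = 0.0817252
f(6.9977652) = -0.0312816
z₅ = 6.9977652 − (-0.0312816)·(-0.0817252)/(-1.1504669) = 6.9999874;  |Δ| = 0.0022221
f(6.9999874) = -0.0001767
z₆ = 6.9999874 − (-0.0001767)·(0.0022221)/(0.0311049) = 7.0000000;  |Δ| = 0.0000126
|z₆ − z₅| = 0.0000126 < 10^{-3}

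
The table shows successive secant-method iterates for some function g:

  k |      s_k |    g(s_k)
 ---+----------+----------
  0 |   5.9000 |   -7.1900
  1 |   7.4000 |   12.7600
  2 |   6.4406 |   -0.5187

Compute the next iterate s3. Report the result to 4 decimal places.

s3 = 6.4406 − (-0.5187)·(6.4406 − 7.4000) / (-0.5187 − 12.7600)
   = 6.4406 − (0.497641)/(-13.278700) = 6.478077

6.4781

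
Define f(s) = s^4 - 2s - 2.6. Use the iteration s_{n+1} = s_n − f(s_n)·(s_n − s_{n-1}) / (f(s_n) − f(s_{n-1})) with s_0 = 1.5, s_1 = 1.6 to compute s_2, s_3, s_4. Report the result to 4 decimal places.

1.5416, 1.5442, 1.5444

f(1.5) = -0.537500, f(1.6) = 0.753600
s_2 = 1.600000 − 0.753600·(1.600000 − 1.500000) / (0.753600 − (-0.537500)) = 1.600000 − (0.075360)/(1.291100) = 1.541631
f(1.541631) = -0.034908
s_3 = 1.541631 − (-0.034908)·(1.541631 − 1.600000) / (-0.034908 − 0.753600) = 1.541631 − (0.002038)/(-0.788508) = 1.544215
f(1.544215) = -0.002110
s_4 = 1.544215 − (-0.002110)·(1.544215 − 1.541631) / (-0.002110 − (-0.034908)) = 1.544215 − (-0.000005)/(0.032798) = 1.544381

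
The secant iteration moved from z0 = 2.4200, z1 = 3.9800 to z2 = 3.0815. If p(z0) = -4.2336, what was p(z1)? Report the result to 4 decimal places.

5.7504

The secant line through (2.4200, -4.2336) and (3.9800, p(z1)) crosses zero at z2 = 3.0815.
So (2.4200, -4.2336), (3.9800, p(z1)), (3.0815, 0) are collinear:
p(z1) = -4.2336 · (3.9800 − 3.0815) / (2.4200 − 3.0815) = -4.2336 · (0.898500)/(-0.661500) = 5.750400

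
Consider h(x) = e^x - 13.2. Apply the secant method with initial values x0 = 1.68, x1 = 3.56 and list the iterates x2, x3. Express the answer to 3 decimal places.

2.174, 2.406

h(1.68) = -7.83444, h(3.56) = 21.96320
x2 = 3.56000 − 21.96320·(3.56000 − 1.68000) / (21.96320 − (-7.83444)) = 3.56000 − (41.29081)/(29.79764) = 2.17429
h(2.17429) = -4.40404
x3 = 2.17429 − (-4.40404)·(2.17429 − 3.56000) / (-4.40404 − 21.96320) = 2.17429 − (6.10271)/(-26.36724) = 2.40574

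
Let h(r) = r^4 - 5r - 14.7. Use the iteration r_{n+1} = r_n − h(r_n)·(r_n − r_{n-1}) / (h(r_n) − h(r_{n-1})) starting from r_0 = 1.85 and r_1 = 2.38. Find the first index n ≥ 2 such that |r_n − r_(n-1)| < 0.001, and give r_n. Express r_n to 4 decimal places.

h(1.85) = -12.236494, h(2.38) = 5.485427
r_2 = 2.380000 − 5.485427·(0.530000)/(17.721921) = 2.215950;  |Δ| = 0.164050
h(2.215950) = -1.667374
r_3 = 2.215950 − (-1.667374)·(-0.164050)/(-7.152801) = 2.254192;  |Δ| = 0.038241
h(2.254192) = -0.150540
r_4 = 2.254192 − (-0.150540)·(0.038241)/(1.516834) = 2.257987;  |Δ| = 0.003795
h(2.257987) = 0.004815
r_5 = 2.257987 − 0.004815·(0.003795)/(0.155355) = 2.257869;  |Δ| = 0.000118
|r_5 − r_4| = 0.000118 < 0.001

n = 5, r_n = 2.2579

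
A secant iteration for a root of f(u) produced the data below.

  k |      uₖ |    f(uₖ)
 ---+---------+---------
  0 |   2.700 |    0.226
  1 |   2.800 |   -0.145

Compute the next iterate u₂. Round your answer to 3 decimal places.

u₂ = 2.800 − (-0.145)·(2.800 − 2.700) / (-0.145 − 0.226)
   = 2.800 − (-0.01450)/(-0.37100) = 2.76092

2.761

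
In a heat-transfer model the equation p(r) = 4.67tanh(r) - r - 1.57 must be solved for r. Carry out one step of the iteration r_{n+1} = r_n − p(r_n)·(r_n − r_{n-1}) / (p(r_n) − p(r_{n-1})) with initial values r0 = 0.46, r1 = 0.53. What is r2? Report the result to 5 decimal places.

p(0.46) = -0.0215067, p(0.53) = 0.1667297
r2 = 0.5300000 − 0.1667297·(0.5300000 − 0.4600000) / (0.1667297 − (-0.0215067)) = 0.5300000 − (0.0116711)/(0.1882364) = 0.4679978

0.46800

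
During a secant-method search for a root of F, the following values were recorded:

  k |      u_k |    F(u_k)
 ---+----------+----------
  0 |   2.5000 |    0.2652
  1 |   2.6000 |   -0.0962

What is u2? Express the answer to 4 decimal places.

u2 = 2.6000 − (-0.0962)·(2.6000 − 2.5000) / (-0.0962 − 0.2652)
   = 2.6000 − (-0.009620)/(-0.361400) = 2.573381

2.5734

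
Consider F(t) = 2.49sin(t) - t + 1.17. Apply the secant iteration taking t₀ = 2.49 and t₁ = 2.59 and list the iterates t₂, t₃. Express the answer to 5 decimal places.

2.55228, 2.55281

F(2.49) = 0.1900693, F(2.59) = -0.1151296
t₂ = 2.5900000 − (-0.1151296)·(2.5900000 − 2.4900000) / (-0.1151296 − 0.1900693) = 2.5900000 − (-0.0115130)/(-0.3051989) = 2.5522772
F(2.5522772) = 0.0016451
t₃ = 2.5522772 − 0.0016451·(2.5522772 − 2.5900000) / (0.0016451 − (-0.1151296)) = 2.5522772 − (-0.0000621)/(0.1167747) = 2.5528086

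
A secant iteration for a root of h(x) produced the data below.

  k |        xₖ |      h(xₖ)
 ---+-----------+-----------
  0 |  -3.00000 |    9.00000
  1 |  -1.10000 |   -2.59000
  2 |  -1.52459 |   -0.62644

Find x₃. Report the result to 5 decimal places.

x₃ = -1.52459 − (-0.62644)·(-1.52459 − (-1.10000)) / (-0.62644 − (-2.59000))
   = -1.52459 − (0.2659802)/(1.9635600) = -1.6600481

-1.66005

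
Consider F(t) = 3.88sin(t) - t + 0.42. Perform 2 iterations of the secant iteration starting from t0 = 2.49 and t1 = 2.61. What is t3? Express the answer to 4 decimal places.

2.5580

F(2.49) = 0.283040, F(2.61) = -0.223201
t2 = 2.610000 − (-0.223201)·(2.610000 − 2.490000) / (-0.223201 − 0.283040) = 2.610000 − (-0.026784)/(-0.506241) = 2.557092
F(2.557092) = 0.003826
t3 = 2.557092 − 0.003826·(2.557092 − 2.610000) / (0.003826 − (-0.223201)) = 2.557092 − (-0.000202)/(0.227027) = 2.557984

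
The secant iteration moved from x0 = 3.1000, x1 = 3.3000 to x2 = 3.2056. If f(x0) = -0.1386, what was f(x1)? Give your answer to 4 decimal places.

The secant line through (3.1000, -0.1386) and (3.3000, f(x1)) crosses zero at x2 = 3.2056.
So (3.1000, -0.1386), (3.3000, f(x1)), (3.2056, 0) are collinear:
f(x1) = -0.1386 · (3.3000 − 3.2056) / (3.1000 − 3.2056) = -0.1386 · (0.094400)/(-0.105600) = 0.123900

0.1239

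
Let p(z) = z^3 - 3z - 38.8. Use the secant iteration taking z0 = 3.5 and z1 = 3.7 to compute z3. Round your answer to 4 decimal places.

p(3.5) = -6.425000, p(3.7) = 0.753000
z2 = 3.700000 − 0.753000·(3.700000 − 3.500000) / (0.753000 − (-6.425000)) = 3.700000 − (0.150600)/(7.178000) = 3.679019
p(3.679019) = -0.040861
z3 = 3.679019 − (-0.040861)·(3.679019 − 3.700000) / (-0.040861 − 0.753000) = 3.679019 − (0.000857)/(-0.793861) = 3.680099

3.6801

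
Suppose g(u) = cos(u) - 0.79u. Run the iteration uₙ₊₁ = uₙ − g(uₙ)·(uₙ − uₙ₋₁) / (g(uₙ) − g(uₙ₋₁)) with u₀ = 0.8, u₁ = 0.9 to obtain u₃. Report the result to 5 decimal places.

g(0.8) = 0.0647067, g(0.9) = -0.0893900
u₂ = 0.9000000 − (-0.0893900)·(0.9000000 − 0.8000000) / (-0.0893900 − 0.0647067) = 0.9000000 − (-0.0089390)/(-0.1540967) = 0.8419910
g(0.8419910) = 0.0008061
u₃ = 0.8419910 − 0.0008061·(0.8419910 − 0.9000000) / (0.0008061 − (-0.0893900)) = 0.8419910 − (-0.0000468)/(0.0901961) = 0.8425094

0.84251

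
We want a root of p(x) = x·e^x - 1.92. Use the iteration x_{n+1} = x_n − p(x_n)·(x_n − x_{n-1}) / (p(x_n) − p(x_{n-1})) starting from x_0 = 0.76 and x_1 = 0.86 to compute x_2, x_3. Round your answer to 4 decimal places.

0.8324, 0.8339

p(0.76) = -0.294910, p(0.86) = 0.112318
x_2 = 0.860000 − 0.112318·(0.860000 − 0.760000) / (0.112318 − (-0.294910)) = 0.860000 − (0.011232)/(0.407228) = 0.832419
p(0.832419) = -0.006375
x_3 = 0.832419 − (-0.006375)·(0.832419 − 0.860000) / (-0.006375 − 0.112318) = 0.832419 − (0.000176)/(-0.118693) = 0.833900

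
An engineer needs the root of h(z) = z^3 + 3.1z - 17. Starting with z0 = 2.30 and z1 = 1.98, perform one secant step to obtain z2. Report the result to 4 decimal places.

2.1638

h(2.30) = 2.297000, h(1.98) = -3.099608
z2 = 1.980000 − (-3.099608)·(1.980000 − 2.300000) / (-3.099608 − 2.297000) = 1.980000 − (0.991875)/(-5.396608) = 2.163796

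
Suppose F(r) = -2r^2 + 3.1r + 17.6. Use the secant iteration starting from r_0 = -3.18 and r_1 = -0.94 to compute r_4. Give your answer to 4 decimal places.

F(-3.18) = -12.482800, F(-0.94) = 12.918800
r_2 = -0.940000 − 12.918800·(-0.940000 − (-3.180000)) / (12.918800 − (-12.482800)) = -0.940000 − (28.938112)/(25.401600) = -2.079224
F(-2.079224) = 2.508061
r_3 = -2.079224 − 2.508061·(-2.079224 − (-0.940000)) / (2.508061 − 12.918800) = -2.079224 − (-2.857243)/(-10.410739) = -2.353675
F(-2.353675) = -0.775971
r_4 = -2.353675 − (-0.775971)·(-2.353675 − (-2.079224)) / (-0.775971 − 2.508061) = -2.353675 − (0.212966)/(-3.284032) = -2.288826

-2.2888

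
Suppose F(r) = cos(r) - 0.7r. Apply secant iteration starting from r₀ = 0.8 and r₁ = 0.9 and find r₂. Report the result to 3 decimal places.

0.894

F(0.8) = 0.13671, F(0.9) = -0.00839
r₂ = 0.90000 − (-0.00839)·(0.90000 − 0.80000) / (-0.00839 − 0.13671) = 0.90000 − (-0.00084)/(-0.14510) = 0.89422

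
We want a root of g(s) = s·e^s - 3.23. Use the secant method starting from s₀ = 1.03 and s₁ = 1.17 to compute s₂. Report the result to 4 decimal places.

1.0846

g(1.03) = -0.344902, g(1.17) = 0.539731
s₂ = 1.170000 − 0.539731·(1.170000 − 1.030000) / (0.539731 − (-0.344902)) = 1.170000 − (0.075562)/(0.884634) = 1.084583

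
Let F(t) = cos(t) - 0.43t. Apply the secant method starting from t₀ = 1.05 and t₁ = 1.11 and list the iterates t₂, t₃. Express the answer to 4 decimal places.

F(1.05) = 0.046071, F(1.11) = -0.032638
t₂ = 1.110000 − (-0.032638)·(1.110000 − 1.050000) / (-0.032638 − 0.046071) = 1.110000 − (-0.001958)/(-0.078710) = 1.085120
F(1.085120) = 0.000205
t₃ = 1.085120 − 0.000205·(1.085120 − 1.110000) / (0.000205 − (-0.032638)) = 1.085120 − (-0.000005)/(0.032844) = 1.085275

1.0851, 1.0853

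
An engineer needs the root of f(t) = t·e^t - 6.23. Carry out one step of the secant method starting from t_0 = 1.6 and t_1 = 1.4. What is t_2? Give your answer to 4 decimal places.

f(1.6) = 1.694852, f(1.4) = -0.552720
t_2 = 1.400000 − (-0.552720)·(1.400000 − 1.600000) / (-0.552720 − 1.694852) = 1.400000 − (0.110544)/(-2.247572) = 1.449184

1.4492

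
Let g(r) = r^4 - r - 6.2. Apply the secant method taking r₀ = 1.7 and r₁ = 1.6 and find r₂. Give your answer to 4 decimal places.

1.6734

g(1.7) = 0.452100, g(1.6) = -1.246400
r₂ = 1.600000 − (-1.246400)·(1.600000 − 1.700000) / (-1.246400 − 0.452100) = 1.600000 − (0.124640)/(-1.698500) = 1.673382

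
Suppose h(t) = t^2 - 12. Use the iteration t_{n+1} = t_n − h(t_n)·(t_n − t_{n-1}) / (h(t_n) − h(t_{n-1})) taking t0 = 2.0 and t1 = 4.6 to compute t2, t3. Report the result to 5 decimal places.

h(2.0) = -8.0000000, h(4.6) = 9.1600000
t2 = 4.6000000 − 9.1600000·(4.6000000 − 2.0000000) / (9.1600000 − (-8.0000000)) = 4.6000000 − (23.8160000)/(17.1600000) = 3.2121212
h(3.2121212) = -1.6822773
t3 = 3.2121212 − (-1.6822773)·(3.2121212 − 4.6000000) / (-1.6822773 − 9.1600000) = 3.2121212 − (2.3347970)/(-10.8422773) = 3.4274631

3.21212, 3.42746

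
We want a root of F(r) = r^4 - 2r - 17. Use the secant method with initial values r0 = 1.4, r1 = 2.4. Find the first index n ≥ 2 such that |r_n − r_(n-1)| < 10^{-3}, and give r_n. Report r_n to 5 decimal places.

F(1.4) = -15.9584000, F(2.4) = 11.3776000
r2 = 2.4000000 − 11.3776000·(1.0000000)/(27.3360000) = 1.9837869;  |Δ| = 0.4162131
F(1.9837869) = -5.4801169
r3 = 1.9837869 − (-5.4801169)·(-0.4162131)/(-16.8577169) = 2.1190897;  |Δ| = 0.1353028
F(2.1190897) = -1.0732181
r4 = 2.1190897 − (-1.0732181)·(0.1353028)/(4.4068988) = 2.1520402;  |Δ| = 0.0329505
F(2.1520402) = 0.1446470
r5 = 2.1520402 − 0.1446470·(0.0329505)/(1.2178650) = 2.1481267;  |Δ| = 0.0039136
F(2.1481267) = -0.0031218
r6 = 2.1481267 − (-0.0031218)·(-0.0039136)/(-0.1477688) = 2.1482093;  |Δ| = 0.0000827
|r6 − r5| = 0.0000827 < 10^{-3}

n = 6, r_n = 2.14821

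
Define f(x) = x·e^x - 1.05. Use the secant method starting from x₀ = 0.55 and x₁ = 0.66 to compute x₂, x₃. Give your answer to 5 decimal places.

0.58287, 0.58485

f(0.55) = -0.0967108, f(0.66) = 0.2269629
x₂ = 0.6600000 − 0.2269629·(0.6600000 − 0.5500000) / (0.2269629 − (-0.0967108)) = 0.6600000 − (0.0249659)/(0.3236738) = 0.5828670
f(0.5828670) = -0.0059882
x₃ = 0.5828670 − (-0.0059882)·(0.5828670 − 0.6600000) / (-0.0059882 − 0.2269629) = 0.5828670 − (0.0004619)/(-0.2329511) = 0.5848498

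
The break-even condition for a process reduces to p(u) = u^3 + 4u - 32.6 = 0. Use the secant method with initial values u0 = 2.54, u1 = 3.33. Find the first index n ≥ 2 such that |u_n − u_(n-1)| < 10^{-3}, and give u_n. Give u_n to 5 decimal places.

n = 5, u_n = 2.77982

p(2.54) = -6.0529360, p(3.33) = 17.6460370
u2 = 3.3300000 − 17.6460370·(0.7900000)/(23.6989730) = 2.7417733;  |Δ| = 0.5882267
p(2.7417733) = -1.0221179
u3 = 2.7417733 − (-1.0221179)·(-0.5882267)/(-18.6681549) = 2.7739798;  |Δ| = 0.0322066
p(2.7739798) = -0.1584053
u4 = 2.7739798 − (-0.1584053)·(0.0322066)/(0.8637126) = 2.7798865;  |Δ| = 0.0059067
p(2.7798865) = 0.0018675
u5 = 2.7798865 − 0.0018675·(0.0059067)/(0.1602728) = 2.7798177;  |Δ| = 0.0000688
|u5 − u4| = 0.0000688 < 10^{-3}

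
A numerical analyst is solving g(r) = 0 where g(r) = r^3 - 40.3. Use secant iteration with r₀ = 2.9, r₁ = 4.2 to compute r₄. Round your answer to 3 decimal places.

3.429

g(2.9) = -15.91100, g(4.2) = 33.78800
r₂ = 4.20000 − 33.78800·(4.20000 − 2.90000) / (33.78800 − (-15.91100)) = 4.20000 − (43.92440)/(49.69900) = 3.31619
g(3.31619) = -3.83142
r₃ = 3.31619 − (-3.83142)·(3.31619 − 4.20000) / (-3.83142 − 33.78800) = 3.31619 − (3.38625)/(-37.61942) = 3.40620
g(3.40620) = -0.78043
r₄ = 3.40620 − (-0.78043)·(3.40620 − 3.31619) / (-0.78043 − (-3.83142)) = 3.40620 − (-0.07025)/(3.05100) = 3.42923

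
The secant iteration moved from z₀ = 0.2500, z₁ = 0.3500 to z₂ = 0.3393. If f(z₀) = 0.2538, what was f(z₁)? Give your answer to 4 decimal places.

The secant line through (0.2500, 0.2538) and (0.3500, f(z₁)) crosses zero at z₂ = 0.3393.
So (0.2500, 0.2538), (0.3500, f(z₁)), (0.3393, 0) are collinear:
f(z₁) = 0.2538 · (0.3500 − 0.3393) / (0.2500 − 0.3393) = 0.2538 · (0.010700)/(-0.089300) = -0.030411

-0.0304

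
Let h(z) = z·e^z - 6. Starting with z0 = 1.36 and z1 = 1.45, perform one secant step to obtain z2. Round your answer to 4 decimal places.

h(1.36) = -0.701177, h(1.45) = 0.181516
z2 = 1.450000 − 0.181516·(1.450000 − 1.360000) / (0.181516 − (-0.701177)) = 1.450000 − (0.016336)/(0.882693) = 1.431492

1.4315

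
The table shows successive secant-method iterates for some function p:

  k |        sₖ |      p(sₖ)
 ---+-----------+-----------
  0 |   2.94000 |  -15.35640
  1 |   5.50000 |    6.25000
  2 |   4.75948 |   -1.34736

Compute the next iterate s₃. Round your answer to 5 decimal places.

s₃ = 4.75948 − (-1.34736)·(4.75948 − 5.50000) / (-1.34736 − 6.25000)
   = 4.75948 − (0.9977470)/(-7.5973600) = 4.8908081

4.89081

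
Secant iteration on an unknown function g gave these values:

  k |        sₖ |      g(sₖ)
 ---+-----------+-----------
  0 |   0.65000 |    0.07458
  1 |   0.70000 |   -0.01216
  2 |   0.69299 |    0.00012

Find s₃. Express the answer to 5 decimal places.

s₃ = 0.69299 − 0.00012·(0.69299 − 0.70000) / (0.00012 − (-0.01216))
   = 0.69299 − (-0.0000008)/(0.0122800) = 0.6930585

0.69306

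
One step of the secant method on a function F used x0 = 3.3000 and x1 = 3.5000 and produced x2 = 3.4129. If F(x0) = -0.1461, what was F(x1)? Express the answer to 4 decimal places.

0.1127

The secant line through (3.3000, -0.1461) and (3.5000, F(x1)) crosses zero at x2 = 3.4129.
So (3.3000, -0.1461), (3.5000, F(x1)), (3.4129, 0) are collinear:
F(x1) = -0.1461 · (3.5000 − 3.4129) / (3.3000 − 3.4129) = -0.1461 · (0.087100)/(-0.112900) = 0.112713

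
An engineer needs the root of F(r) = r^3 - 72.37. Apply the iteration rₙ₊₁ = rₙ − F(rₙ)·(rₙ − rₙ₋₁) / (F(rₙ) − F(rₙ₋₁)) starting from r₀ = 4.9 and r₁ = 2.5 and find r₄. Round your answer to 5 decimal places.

F(4.9) = 45.2790000, F(2.5) = -56.7450000
r₂ = 2.5000000 − (-56.7450000)·(2.5000000 − 4.9000000) / (-56.7450000 − 45.2790000) = 2.5000000 − (136.1880000)/(-102.0240000) = 3.8348624
F(3.8348624) = -15.9738637
r₃ = 3.8348624 − (-15.9738637)·(3.8348624 − 2.5000000) / (-15.9738637 − (-56.7450000)) = 3.8348624 − (-21.3229098)/(40.7711363) = 4.3578527
F(4.3578527) = 10.3894589
r₄ = 4.3578527 − 10.3894589·(4.3578527 − 3.8348624) / (10.3894589 − (-15.9738637)) = 4.3578527 − (5.4335865)/(26.3633226) = 4.1517487

4.15175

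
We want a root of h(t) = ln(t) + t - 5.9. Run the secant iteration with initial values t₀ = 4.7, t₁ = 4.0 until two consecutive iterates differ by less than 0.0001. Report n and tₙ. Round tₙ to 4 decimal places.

n = 4, tₙ = 4.4150

h(4.7) = 0.347563, h(4.0) = -0.513706
t₂ = 4.000000 − (-0.513706)·(-0.700000)/(-0.861268) = 4.417517;  |Δ| = 0.417517
h(4.417517) = 0.003095
t₃ = 4.417517 − 0.003095·(0.417517)/(0.516800) = 4.415017;  |Δ| = 0.002500
h(4.415017) = 0.000028
t₄ = 4.415017 − 0.000028·(-0.002500)/(-0.003066) = 4.414994;  |Δ| = 0.000023
|t₄ − t₃| = 0.000023 < 0.0001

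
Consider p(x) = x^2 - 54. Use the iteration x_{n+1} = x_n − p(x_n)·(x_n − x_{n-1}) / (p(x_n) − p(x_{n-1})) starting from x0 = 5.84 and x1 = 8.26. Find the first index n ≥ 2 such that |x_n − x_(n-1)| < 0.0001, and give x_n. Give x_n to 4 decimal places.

p(5.84) = -19.894400, p(8.26) = 14.227600
x2 = 8.260000 − 14.227600·(2.420000)/(34.122000) = 7.250950;  |Δ| = 1.009050
p(7.250950) = -1.423719
x3 = 7.250950 − (-1.423719)·(-1.009050)/(-15.651319) = 7.342738;  |Δ| = 0.091788
p(7.342738) = -0.084194
x4 = 7.342738 − (-0.084194)·(0.091788)/(1.339525) = 7.348508;  |Δ| = 0.005769
p(7.348508) = 0.000563
x5 = 7.348508 − 0.000563·(0.005769)/(0.084756) = 7.348469;  |Δ| = 0.000038
|x5 − x4| = 0.000038 < 0.0001

n = 5, x_n = 7.3485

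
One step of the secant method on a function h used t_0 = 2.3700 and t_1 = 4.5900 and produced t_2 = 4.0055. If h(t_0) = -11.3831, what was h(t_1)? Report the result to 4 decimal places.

The secant line through (2.3700, -11.3831) and (4.5900, h(t_1)) crosses zero at t_2 = 4.0055.
So (2.3700, -11.3831), (4.5900, h(t_1)), (4.0055, 0) are collinear:
h(t_1) = -11.3831 · (4.5900 − 4.0055) / (2.3700 − 4.0055) = -11.3831 · (0.584500)/(-1.635500) = 4.068127

4.0681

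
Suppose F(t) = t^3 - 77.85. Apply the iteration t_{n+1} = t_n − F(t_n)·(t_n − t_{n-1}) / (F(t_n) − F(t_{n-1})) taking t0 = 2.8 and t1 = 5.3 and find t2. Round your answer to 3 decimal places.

F(2.8) = -55.89800, F(5.3) = 71.02700
t2 = 5.30000 − 71.02700·(5.30000 − 2.80000) / (71.02700 − (-55.89800)) = 5.30000 − (177.56750)/(126.92500) = 3.90100

3.901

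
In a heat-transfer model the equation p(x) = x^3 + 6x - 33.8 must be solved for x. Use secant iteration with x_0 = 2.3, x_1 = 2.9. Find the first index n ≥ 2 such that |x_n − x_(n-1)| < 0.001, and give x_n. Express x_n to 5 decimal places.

p(2.3) = -7.8330000, p(2.9) = 7.9890000
x_2 = 2.9000000 − 7.9890000·(0.6000000)/(15.8220000) = 2.5970421;  |Δ| = 0.3029579
p(2.5970421) = -0.7016656
x_3 = 2.5970421 − (-0.7016656)·(-0.3029579)/(-8.6906656) = 2.6215023;  |Δ| = 0.0244602
p(2.6215023) = -0.0553043
x_4 = 2.6215023 − (-0.0553043)·(0.0244602)/(0.6463612) = 2.6235951;  |Δ| = 0.0020929
p(2.6235951) = 0.0004358
x_5 = 2.6235951 − 0.0004358·(0.0020929)/(0.0557402) = 2.6235788;  |Δ| = 0.0000164
|x_5 − x_4| = 0.0000164 < 0.001

n = 5, x_n = 2.62358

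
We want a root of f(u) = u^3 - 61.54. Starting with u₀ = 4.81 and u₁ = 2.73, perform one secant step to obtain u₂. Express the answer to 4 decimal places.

3.6722

f(4.81) = 49.744641, f(2.73) = -41.193583
u₂ = 2.730000 − (-41.193583)·(2.730000 − 4.810000) / (-41.193583 − 49.744641) = 2.730000 − (85.682653)/(-90.938224) = 3.672207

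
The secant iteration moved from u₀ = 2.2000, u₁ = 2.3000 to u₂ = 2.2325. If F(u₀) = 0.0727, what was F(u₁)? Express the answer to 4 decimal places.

-0.1510

The secant line through (2.2000, 0.0727) and (2.3000, F(u₁)) crosses zero at u₂ = 2.2325.
So (2.2000, 0.0727), (2.3000, F(u₁)), (2.2325, 0) are collinear:
F(u₁) = 0.0727 · (2.3000 − 2.2325) / (2.2000 − 2.2325) = 0.0727 · (0.067500)/(-0.032500) = -0.150992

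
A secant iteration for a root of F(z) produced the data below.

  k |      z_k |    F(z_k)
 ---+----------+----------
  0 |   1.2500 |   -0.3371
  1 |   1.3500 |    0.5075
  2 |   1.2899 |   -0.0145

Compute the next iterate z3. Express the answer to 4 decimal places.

1.2916

z3 = 1.2899 − (-0.0145)·(1.2899 − 1.3500) / (-0.0145 − 0.5075)
   = 1.2899 − (0.000871)/(-0.522000) = 1.291569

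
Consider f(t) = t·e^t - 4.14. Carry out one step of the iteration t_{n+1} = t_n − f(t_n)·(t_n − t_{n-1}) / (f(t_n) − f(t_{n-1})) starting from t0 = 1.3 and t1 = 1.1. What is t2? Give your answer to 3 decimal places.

1.214

f(1.3) = 0.63009, f(1.1) = -0.83542
t2 = 1.10000 − (-0.83542)·(1.10000 − 1.30000) / (-0.83542 − 0.63009) = 1.10000 − (0.16708)/(-1.46550) = 1.21401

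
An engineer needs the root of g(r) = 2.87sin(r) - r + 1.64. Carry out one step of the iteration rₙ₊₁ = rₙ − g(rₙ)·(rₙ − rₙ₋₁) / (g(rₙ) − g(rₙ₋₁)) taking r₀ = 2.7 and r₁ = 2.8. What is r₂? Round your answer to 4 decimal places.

g(2.7) = 0.166580, g(2.8) = -0.198584
r₂ = 2.800000 − (-0.198584)·(2.800000 − 2.700000) / (-0.198584 − 0.166580) = 2.800000 − (-0.019858)/(-0.365164) = 2.745618

2.7456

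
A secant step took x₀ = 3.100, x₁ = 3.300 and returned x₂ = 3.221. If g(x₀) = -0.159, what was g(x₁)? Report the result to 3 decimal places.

0.104

The secant line through (3.100, -0.159) and (3.300, g(x₁)) crosses zero at x₂ = 3.221.
So (3.100, -0.159), (3.300, g(x₁)), (3.221, 0) are collinear:
g(x₁) = -0.159 · (3.300 − 3.221) / (3.100 − 3.221) = -0.159 · (0.07900)/(-0.12100) = 0.10381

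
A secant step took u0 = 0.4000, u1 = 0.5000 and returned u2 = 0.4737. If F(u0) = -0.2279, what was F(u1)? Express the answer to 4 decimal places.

The secant line through (0.4000, -0.2279) and (0.5000, F(u1)) crosses zero at u2 = 0.4737.
So (0.4000, -0.2279), (0.5000, F(u1)), (0.4737, 0) are collinear:
F(u1) = -0.2279 · (0.5000 − 0.4737) / (0.4000 − 0.4737) = -0.2279 · (0.026300)/(-0.073700) = 0.081327

0.0813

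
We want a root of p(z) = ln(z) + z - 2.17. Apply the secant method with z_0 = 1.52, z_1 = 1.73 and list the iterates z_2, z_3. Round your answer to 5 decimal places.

p(1.52) = -0.2312897, p(1.73) = 0.1081214
z_2 = 1.7300000 − 0.1081214·(1.7300000 − 1.5200000) / (0.1081214 − (-0.2312897)) = 1.7300000 − (0.0227055)/(0.3394111) = 1.6631033
p(1.6631033) = 0.0017885
z_3 = 1.6631033 − 0.0017885·(1.6631033 − 1.7300000) / (0.0017885 − 0.1081214) = 1.6631033 − (-0.0001196)/(-0.1063329) = 1.6619780

1.66310, 1.66198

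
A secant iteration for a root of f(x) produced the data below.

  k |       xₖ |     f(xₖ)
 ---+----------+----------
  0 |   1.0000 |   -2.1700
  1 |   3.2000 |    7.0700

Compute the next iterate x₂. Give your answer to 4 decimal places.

1.5167

x₂ = 3.2000 − 7.0700·(3.2000 − 1.0000) / (7.0700 − (-2.1700))
   = 3.2000 − (15.554000)/(9.240000) = 1.516667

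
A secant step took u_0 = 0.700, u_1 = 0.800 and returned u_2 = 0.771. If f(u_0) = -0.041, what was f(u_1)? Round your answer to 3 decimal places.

0.017

The secant line through (0.700, -0.041) and (0.800, f(u_1)) crosses zero at u_2 = 0.771.
So (0.700, -0.041), (0.800, f(u_1)), (0.771, 0) are collinear:
f(u_1) = -0.041 · (0.800 − 0.771) / (0.700 − 0.771) = -0.041 · (0.02900)/(-0.07100) = 0.01675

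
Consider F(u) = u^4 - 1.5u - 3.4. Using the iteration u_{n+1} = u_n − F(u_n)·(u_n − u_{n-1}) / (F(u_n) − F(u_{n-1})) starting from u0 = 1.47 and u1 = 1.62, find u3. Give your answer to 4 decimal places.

F(1.47) = -0.935511, F(1.62) = 1.057475
u2 = 1.620000 − 1.057475·(1.620000 − 1.470000) / (1.057475 − (-0.935511)) = 1.620000 − (0.158621)/(1.992987) = 1.540410
F(1.540410) = -0.080133
u3 = 1.540410 − (-0.080133)·(1.540410 − 1.620000) / (-0.080133 − 1.057475) = 1.540410 − (0.006378)/(-1.137608) = 1.546017

1.5460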